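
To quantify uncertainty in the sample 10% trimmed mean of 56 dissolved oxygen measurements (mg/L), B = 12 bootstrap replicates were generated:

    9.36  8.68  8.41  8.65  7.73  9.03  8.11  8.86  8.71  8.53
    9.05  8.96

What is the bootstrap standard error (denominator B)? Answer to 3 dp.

Bootstrap SE is the standard deviation of the 12 replicate 10% trimmed means.
Mean of replicates: (9.36 + 8.68 + 8.41 + 8.65 + 7.73 + 9.03 + 8.11 + 8.86 + 8.71 + 8.53 + 9.05 + 8.96) / 12 = 104.0800 / 12 = 8.6733
Sum of squared deviations: (+0.6867)² + (+0.0067)² + (−0.2633)² + (−0.0233)² + (−0.9433)² + (+0.3567)² + (−0.5633)² + (+0.1867)² + (+0.0367)² + (−0.1433)² + (+0.3767)² + (+0.2867)² = 2.1567
Variance = 2.1567 / 12 = 0.1797
SE* = √0.1797

SE* = 0.424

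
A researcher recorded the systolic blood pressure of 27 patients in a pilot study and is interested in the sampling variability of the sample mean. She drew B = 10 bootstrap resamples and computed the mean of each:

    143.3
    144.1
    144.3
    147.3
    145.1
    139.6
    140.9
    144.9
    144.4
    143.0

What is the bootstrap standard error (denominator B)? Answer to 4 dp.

SE* = 2.0656

Bootstrap SE is the standard deviation of the 10 replicate means.
Mean of replicates: (143.3 + 144.1 + 144.3 + 147.3 + 145.1 + 139.6 + 140.9 + 144.9 + 144.4 + 143.0) / 10 = 1436.90000 / 10 = 143.69000
Sum of squared deviations: (−0.39000)² + (+0.41000)² + (+0.61000)² + (+3.61000)² + (+1.41000)² + (−4.09000)² + (−2.79000)² + (+1.21000)² + (+0.71000)² + (−0.69000)² = 42.66900
Variance = 42.66900 / 10 = 4.26690
SE* = √4.26690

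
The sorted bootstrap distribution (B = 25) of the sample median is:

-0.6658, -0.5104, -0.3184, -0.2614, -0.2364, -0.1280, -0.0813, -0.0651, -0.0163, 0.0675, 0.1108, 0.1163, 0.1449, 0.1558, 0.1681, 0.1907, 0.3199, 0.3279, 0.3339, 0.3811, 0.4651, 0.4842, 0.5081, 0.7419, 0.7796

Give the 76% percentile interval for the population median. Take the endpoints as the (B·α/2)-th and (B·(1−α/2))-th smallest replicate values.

α = 0.24; lower rank = 25 × 0.120 = 3; upper rank = 25 × 0.880 = 22.
The 3rd smallest replicate is -0.3184; the 22nd is 0.4842.

(-0.3184, 0.4842)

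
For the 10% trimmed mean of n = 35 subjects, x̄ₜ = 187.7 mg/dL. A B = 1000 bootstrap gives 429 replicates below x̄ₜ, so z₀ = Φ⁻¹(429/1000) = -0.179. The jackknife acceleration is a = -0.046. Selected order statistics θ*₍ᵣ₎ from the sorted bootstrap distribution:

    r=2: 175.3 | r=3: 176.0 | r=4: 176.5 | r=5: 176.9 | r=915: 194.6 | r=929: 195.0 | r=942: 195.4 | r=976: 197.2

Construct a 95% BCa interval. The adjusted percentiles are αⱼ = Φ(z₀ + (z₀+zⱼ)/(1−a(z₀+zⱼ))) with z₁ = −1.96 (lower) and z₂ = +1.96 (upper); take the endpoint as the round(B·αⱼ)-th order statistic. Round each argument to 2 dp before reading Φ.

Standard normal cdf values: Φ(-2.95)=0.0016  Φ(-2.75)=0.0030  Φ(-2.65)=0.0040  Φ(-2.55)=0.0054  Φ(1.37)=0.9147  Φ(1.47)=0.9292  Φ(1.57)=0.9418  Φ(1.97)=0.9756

Lower: z₀ + z₁ = -0.179 + (-1.960) = -2.139; 1 − a(z₀+z₁) = 1 − (-0.046)(-2.139) = 0.9016; argument = -0.179 + (-2.139)/0.9016 = -2.5514 → -2.55.
α₁ = Φ(-2.55) = 0.0054; rank = round(1000 × 0.0054) = 5; θ*₍5₎ = 176.9.
Upper: z₀ + z₂ = 1.781; 1 − a(z₀+z₂) = 1.0819; argument = 1.4671 → 1.47; α₂ = 0.9292; rank = 929; θ*₍929₎ = 195.0.

(176.9, 195.0)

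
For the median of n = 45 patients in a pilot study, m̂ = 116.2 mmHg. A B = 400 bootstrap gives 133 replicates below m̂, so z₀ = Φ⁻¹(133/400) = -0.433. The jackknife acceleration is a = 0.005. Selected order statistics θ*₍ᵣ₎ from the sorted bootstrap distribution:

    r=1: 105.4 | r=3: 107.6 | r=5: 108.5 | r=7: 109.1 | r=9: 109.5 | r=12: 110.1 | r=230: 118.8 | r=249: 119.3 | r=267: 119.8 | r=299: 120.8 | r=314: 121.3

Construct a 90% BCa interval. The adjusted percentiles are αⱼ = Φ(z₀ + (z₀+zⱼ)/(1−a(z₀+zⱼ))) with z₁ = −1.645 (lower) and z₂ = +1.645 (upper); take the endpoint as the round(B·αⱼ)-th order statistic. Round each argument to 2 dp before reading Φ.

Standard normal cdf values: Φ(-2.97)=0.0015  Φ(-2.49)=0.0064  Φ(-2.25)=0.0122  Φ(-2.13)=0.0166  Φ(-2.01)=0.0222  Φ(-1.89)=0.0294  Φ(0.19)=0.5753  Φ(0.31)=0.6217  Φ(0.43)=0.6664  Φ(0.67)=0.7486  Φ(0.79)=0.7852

Lower: z₀ + z₁ = -0.433 + (-1.645) = -2.078; 1 − a(z₀+z₁) = 1 − (0.005)(-2.078) = 1.0104; argument = -0.433 + (-2.078)/1.0104 = -2.4896 → -2.49.
α₁ = Φ(-2.49) = 0.0064; rank = round(400 × 0.0064) = 3; θ*₍3₎ = 107.6.
Upper: z₀ + z₂ = 1.212; 1 − a(z₀+z₂) = 0.9939; argument = 0.7864 → 0.79; α₂ = 0.7852; rank = 314; θ*₍314₎ = 121.3.

(107.6, 121.3)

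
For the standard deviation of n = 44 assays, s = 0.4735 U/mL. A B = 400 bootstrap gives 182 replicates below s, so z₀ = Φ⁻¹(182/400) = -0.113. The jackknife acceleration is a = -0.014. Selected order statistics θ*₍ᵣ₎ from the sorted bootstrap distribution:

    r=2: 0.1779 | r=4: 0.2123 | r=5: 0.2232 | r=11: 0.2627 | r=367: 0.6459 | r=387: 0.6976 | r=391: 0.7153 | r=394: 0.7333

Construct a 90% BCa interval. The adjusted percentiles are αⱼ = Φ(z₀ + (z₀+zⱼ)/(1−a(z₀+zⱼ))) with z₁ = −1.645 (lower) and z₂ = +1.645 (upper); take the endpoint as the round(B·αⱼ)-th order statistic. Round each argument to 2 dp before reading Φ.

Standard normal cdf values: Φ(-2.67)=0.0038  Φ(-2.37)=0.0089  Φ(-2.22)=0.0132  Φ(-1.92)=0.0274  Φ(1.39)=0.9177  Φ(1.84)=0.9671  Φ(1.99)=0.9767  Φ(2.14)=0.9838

(0.2627, 0.6459)

Lower: z₀ + z₁ = -0.113 + (-1.645) = -1.758; 1 − a(z₀+z₁) = 1 − (-0.014)(-1.758) = 0.9754; argument = -0.113 + (-1.758)/0.9754 = -1.9154 → -1.92.
α₁ = Φ(-1.92) = 0.0274; rank = round(400 × 0.0274) = 11; θ*₍11₎ = 0.2627.
Upper: z₀ + z₂ = 1.532; 1 − a(z₀+z₂) = 1.0214; argument = 1.3868 → 1.39; α₂ = 0.9177; rank = 367; θ*₍367₎ = 0.6459.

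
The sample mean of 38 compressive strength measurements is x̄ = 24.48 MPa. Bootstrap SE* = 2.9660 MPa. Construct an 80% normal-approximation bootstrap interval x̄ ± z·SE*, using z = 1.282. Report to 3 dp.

(20.678, 28.282)

Margin = 1.282 × 2.9660 = 3.8024
Interval: 24.48 ± 3.8024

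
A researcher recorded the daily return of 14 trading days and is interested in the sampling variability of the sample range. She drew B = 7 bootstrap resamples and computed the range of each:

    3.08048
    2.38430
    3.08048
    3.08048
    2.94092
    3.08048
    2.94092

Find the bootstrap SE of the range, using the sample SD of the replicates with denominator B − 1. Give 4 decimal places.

Bootstrap SE is the standard deviation of the 7 replicate ranges.
Mean of replicates: (3.08048 + 2.38430 + 3.08048 + 3.08048 + 2.94092 + 3.08048 + 2.94092) / 7 = 20.588060 / 7 = 2.941151
Sum of squared deviations: (+0.139329)² + (−0.556851)² + (+0.139329)² + (+0.139329)² + (−0.000231)² + (+0.139329)² + (−0.000231)² = 0.387733
Variance = 0.387733 / 6 = 0.064622
SE* = √0.064622

SE* = 0.2542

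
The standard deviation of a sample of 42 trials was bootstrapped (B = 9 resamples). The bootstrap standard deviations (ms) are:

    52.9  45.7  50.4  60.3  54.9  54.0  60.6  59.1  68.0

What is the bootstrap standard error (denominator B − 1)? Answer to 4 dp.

Bootstrap SE is the standard deviation of the 9 replicate standard deviations.
Mean of replicates: (52.9 + 45.7 + 50.4 + 60.3 + 54.9 + 54.0 + 60.6 + 59.1 + 68.0) / 9 = 505.90000 / 9 = 56.21111
Sum of squared deviations: (−3.31111)² + (−10.51111)² + (−5.81111)² + (+4.08889)² + (−1.31111)² + (−2.21111)² + (+4.38889)² + (+2.88889)² + (+11.78889)² = 345.12889
Variance = 345.12889 / 8 = 43.14111
SE* = √43.14111

SE* = 6.5682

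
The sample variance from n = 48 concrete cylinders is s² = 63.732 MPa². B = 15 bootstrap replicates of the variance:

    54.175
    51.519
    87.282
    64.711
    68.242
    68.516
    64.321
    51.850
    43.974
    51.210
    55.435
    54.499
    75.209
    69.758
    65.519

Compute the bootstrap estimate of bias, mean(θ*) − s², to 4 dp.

bias = −1.9840

mean(θ*) = (54.175 + 51.519 + 87.282 + 64.711 + 68.242 + 68.516 + 64.321 + 51.850 + 43.974 + 51.210 + 55.435 + 54.499 + 75.209 + 69.758 + 65.519) / 15 = 61.74800
bias = 61.74800 − 63.732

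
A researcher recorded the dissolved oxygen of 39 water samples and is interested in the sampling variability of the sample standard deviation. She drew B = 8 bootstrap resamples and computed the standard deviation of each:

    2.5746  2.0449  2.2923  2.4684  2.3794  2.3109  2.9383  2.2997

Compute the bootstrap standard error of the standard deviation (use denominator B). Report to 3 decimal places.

SE* = 0.245

Bootstrap SE is the standard deviation of the 8 replicate standard deviations.
Mean of replicates: (2.5746 + 2.0449 + 2.2923 + 2.4684 + 2.3794 + 2.3109 + 2.9383 + 2.2997) / 8 = 19.30850 / 8 = 2.41356
Sum of squared deviations: (+0.16104)² + (−0.36866)² + (−0.12126)² + (+0.05484)² + (−0.03416)² + (−0.10266)² + (+0.52474)² + (−0.11386)² = 0.47958
Variance = 0.47958 / 8 = 0.05995
SE* = √0.05995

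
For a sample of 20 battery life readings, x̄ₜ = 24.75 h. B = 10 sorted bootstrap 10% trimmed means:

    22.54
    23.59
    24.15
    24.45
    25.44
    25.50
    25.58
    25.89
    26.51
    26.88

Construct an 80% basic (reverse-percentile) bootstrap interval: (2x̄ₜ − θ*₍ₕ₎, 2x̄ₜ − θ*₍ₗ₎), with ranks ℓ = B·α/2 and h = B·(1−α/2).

Percentile endpoints at ranks 1 and 9: θ*₍1₎ = 22.54, θ*₍9₎ = 26.51.
Basic interval reflects these around x̄ₜ:
  lower = 2 × 24.75 − 26.51 = 22.99
  upper = 2 × 24.75 − 22.54 = 26.96

(22.99, 26.96)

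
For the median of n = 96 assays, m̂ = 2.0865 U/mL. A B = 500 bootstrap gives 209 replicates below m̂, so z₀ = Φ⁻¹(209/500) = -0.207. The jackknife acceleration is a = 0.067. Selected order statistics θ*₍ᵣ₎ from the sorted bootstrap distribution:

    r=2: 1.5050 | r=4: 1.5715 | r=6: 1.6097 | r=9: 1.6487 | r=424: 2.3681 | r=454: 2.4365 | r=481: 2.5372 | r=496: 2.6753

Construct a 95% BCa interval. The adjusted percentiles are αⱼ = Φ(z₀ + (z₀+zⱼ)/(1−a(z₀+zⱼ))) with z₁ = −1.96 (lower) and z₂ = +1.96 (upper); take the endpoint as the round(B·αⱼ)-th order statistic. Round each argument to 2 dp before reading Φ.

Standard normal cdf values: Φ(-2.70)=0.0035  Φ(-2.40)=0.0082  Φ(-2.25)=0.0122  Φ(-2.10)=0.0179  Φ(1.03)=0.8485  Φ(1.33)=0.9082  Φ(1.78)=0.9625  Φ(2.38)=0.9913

Lower: z₀ + z₁ = -0.207 + (-1.960) = -2.167; 1 − a(z₀+z₁) = 1 − (0.067)(-2.167) = 1.1452; argument = -0.207 + (-2.167)/1.1452 = -2.0993 → -2.10.
α₁ = Φ(-2.10) = 0.0179; rank = round(500 × 0.0179) = 9; θ*₍9₎ = 1.6487.
Upper: z₀ + z₂ = 1.753; 1 − a(z₀+z₂) = 0.8825; argument = 1.7793 → 1.78; α₂ = 0.9625; rank = 481; θ*₍481₎ = 2.5372.

(1.6487, 2.5372)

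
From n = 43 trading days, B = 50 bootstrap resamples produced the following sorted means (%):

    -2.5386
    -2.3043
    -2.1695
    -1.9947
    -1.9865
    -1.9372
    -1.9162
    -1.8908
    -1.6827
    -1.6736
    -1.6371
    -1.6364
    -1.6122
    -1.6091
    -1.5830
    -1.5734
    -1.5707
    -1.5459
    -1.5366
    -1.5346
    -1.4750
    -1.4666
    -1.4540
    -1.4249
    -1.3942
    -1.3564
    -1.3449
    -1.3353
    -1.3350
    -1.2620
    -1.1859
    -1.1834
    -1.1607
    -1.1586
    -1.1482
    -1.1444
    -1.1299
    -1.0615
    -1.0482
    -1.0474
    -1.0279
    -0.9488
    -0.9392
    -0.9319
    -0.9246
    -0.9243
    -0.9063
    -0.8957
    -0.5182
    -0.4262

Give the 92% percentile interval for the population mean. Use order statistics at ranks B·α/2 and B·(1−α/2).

α = 0.08; lower rank = 50 × 0.040 = 2; upper rank = 50 × 0.960 = 48.
The 2nd smallest replicate is -2.3043; the 48th is -0.8957.

(-2.3043, -0.8957)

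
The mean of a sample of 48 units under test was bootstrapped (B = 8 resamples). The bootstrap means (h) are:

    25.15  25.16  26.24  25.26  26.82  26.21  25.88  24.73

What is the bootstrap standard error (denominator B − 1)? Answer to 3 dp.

Bootstrap SE is the standard deviation of the 8 replicate means.
Mean of replicates: (25.15 + 25.16 + 26.24 + 25.26 + 26.82 + 26.21 + 25.88 + 24.73) / 8 = 205.4500 / 8 = 25.6812
Sum of squared deviations: (−0.5312)² + (−0.5212)² + (+0.5587)² + (−0.4212)² + (+1.1388)² + (+0.5288)² + (+0.1988)² + (−0.9512)² = 3.5643
Variance = 3.5643 / 7 = 0.5092
SE* = √0.5092

SE* = 0.714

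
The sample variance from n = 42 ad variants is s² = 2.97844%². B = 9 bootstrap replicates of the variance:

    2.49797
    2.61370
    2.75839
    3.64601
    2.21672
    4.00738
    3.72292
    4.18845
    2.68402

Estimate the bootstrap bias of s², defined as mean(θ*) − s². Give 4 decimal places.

mean(θ*) = (2.49797 + 2.61370 + 2.75839 + 3.64601 + 2.21672 + 4.00738 + 3.72292 + 4.18845 + 2.68402) / 9 = 3.14840
bias = 3.14840 − 2.97844

bias = +0.1700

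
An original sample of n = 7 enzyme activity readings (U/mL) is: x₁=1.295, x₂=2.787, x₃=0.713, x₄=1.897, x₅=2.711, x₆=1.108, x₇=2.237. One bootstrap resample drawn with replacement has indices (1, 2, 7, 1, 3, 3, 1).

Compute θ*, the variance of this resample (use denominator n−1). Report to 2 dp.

Resample values: 1.295, 2.787, 2.237, 1.295, 0.713, 0.713, 1.295.
Mean = 1.4764; sum of squared deviations = 3.5605
s² = 3.5605 / 6 = 0.5934

θ* = 0.59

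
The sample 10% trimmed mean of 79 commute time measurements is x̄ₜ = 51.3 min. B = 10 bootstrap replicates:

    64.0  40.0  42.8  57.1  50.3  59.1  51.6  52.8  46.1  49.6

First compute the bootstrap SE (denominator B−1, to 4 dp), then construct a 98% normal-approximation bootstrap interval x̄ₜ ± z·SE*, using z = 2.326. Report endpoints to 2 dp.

(34.16, 68.44)

Mean of replicates = 51.3400; sum of squared deviations = 488.9640; SE* = √(488.9640/9) = 7.3708
Margin = 2.326 × 7.3708 = 17.144
Interval: 51.3 ± 17.144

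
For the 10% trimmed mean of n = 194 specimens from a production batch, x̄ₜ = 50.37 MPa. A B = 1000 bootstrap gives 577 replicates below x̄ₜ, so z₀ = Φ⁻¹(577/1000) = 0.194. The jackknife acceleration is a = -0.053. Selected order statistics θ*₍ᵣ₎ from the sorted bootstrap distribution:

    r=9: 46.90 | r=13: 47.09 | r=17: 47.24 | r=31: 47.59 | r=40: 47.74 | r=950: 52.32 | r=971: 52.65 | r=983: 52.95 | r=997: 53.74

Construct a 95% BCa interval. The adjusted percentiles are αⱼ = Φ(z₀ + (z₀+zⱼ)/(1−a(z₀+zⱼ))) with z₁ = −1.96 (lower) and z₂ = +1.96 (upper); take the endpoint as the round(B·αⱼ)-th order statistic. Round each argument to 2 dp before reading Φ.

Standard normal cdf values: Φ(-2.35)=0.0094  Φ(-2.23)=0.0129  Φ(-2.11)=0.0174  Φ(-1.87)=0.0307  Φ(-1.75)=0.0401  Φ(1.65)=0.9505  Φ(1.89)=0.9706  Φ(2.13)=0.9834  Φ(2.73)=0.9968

(47.74, 52.95)

Lower: z₀ + z₁ = 0.194 + (-1.960) = -1.766; 1 − a(z₀+z₁) = 1 − (-0.053)(-1.766) = 0.9064; argument = 0.194 + (-1.766)/0.9064 = -1.7544 → -1.75.
α₁ = Φ(-1.75) = 0.0401; rank = round(1000 × 0.0401) = 40; θ*₍40₎ = 47.74.
Upper: z₀ + z₂ = 2.154; 1 − a(z₀+z₂) = 1.1142; argument = 2.1273 → 2.13; α₂ = 0.9834; rank = 983; θ*₍983₎ = 52.95.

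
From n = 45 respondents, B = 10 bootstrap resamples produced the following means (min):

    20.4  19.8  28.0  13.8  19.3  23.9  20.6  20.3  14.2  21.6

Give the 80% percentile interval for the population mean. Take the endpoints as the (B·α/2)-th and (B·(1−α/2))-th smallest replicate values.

Sorted replicates: 13.8, 14.2, 19.3, 19.8, 20.3, 20.4, 20.6, 21.6, 23.9, 28.0
α = 0.20; lower rank = 10 × 0.100 = 1; upper rank = 10 × 0.900 = 9.
The 1st smallest replicate is 13.8; the 9th is 23.9.

(13.8, 23.9)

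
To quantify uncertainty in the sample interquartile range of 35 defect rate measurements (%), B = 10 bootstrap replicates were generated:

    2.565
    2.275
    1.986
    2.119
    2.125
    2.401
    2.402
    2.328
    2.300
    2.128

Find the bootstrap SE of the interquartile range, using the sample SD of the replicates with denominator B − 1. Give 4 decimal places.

SE* = 0.1732

Bootstrap SE is the standard deviation of the 10 replicate interquartile ranges.
Mean of replicates: (2.565 + 2.275 + 1.986 + 2.119 + 2.125 + 2.401 + 2.402 + 2.328 + 2.300 + 2.128) / 10 = 22.62900 / 10 = 2.26290
Sum of squared deviations: (+0.30210)² + (+0.01210)² + (−0.27690)² + (−0.14390)² + (−0.13790)² + (+0.13810)² + (+0.13910)² + (+0.06510)² + (+0.03710)² + (−0.13490)² = 0.27004
Variance = 0.27004 / 9 = 0.03000
SE* = √0.03000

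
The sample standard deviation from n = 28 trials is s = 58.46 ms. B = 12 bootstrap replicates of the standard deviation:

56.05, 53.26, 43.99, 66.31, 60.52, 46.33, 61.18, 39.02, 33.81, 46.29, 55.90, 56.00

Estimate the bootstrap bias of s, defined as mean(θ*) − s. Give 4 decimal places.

bias = −6.9050

mean(θ*) = (56.05 + 53.26 + 43.99 + 66.31 + 60.52 + 46.33 + 61.18 + 39.02 + 33.81 + 46.29 + 55.90 + 56.00) / 12 = 51.55500
bias = 51.55500 − 58.46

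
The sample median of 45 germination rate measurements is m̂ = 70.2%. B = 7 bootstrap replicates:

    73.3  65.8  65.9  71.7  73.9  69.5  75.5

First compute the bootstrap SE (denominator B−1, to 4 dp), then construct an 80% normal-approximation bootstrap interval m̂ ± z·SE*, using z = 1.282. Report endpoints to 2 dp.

(65.25, 75.15)

Mean of replicates = 70.8000; sum of squared deviations = 89.4600; SE* = √(89.4600/6) = 3.8613
Margin = 1.282 × 3.8613 = 4.950
Interval: 70.2 ± 4.950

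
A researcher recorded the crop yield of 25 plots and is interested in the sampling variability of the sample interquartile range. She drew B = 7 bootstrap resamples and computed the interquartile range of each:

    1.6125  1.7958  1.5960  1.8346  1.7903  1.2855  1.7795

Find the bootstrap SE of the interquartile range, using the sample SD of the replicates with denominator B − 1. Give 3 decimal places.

SE* = 0.194

Bootstrap SE is the standard deviation of the 7 replicate interquartile ranges.
Mean of replicates: (1.6125 + 1.7958 + 1.5960 + 1.8346 + 1.7903 + 1.2855 + 1.7795) / 7 = 11.69420 / 7 = 1.67060
Sum of squared deviations: (−0.05810)² + (+0.12520)² + (−0.07460)² + (+0.16400)² + (+0.11970)² + (−0.38510)² + (+0.10890)² = 0.22600
Variance = 0.22600 / 6 = 0.03767
SE* = √0.03767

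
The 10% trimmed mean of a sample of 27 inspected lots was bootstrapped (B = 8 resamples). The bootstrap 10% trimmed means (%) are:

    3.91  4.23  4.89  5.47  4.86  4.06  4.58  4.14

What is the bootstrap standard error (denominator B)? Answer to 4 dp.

SE* = 0.4963

Bootstrap SE is the standard deviation of the 8 replicate 10% trimmed means.
Mean of replicates: (3.91 + 4.23 + 4.89 + 5.47 + 4.86 + 4.06 + 4.58 + 4.14) / 8 = 36.14000 / 8 = 4.51750
Sum of squared deviations: (−0.60750)² + (−0.28750)² + (+0.37250)² + (+0.95250)² + (+0.34250)² + (−0.45750)² + (+0.06250)² + (−0.37750)² = 1.97075
Variance = 1.97075 / 8 = 0.24634
SE* = √0.24634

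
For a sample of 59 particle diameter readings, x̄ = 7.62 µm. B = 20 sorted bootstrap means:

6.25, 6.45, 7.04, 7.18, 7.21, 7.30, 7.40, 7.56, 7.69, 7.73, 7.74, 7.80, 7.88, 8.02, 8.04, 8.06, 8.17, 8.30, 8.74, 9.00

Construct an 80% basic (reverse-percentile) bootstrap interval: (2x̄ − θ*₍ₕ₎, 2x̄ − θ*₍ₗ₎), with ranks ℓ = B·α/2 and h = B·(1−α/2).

Percentile endpoints at ranks 2 and 18: θ*₍2₎ = 6.45, θ*₍18₎ = 8.30.
Basic interval reflects these around x̄:
  lower = 2 × 7.62 − 8.30 = 6.94
  upper = 2 × 7.62 − 6.45 = 8.79

(6.94, 8.79)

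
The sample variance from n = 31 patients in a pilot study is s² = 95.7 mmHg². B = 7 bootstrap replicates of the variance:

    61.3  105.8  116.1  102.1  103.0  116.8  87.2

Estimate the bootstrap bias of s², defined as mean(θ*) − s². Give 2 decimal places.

mean(θ*) = (61.3 + 105.8 + 116.1 + 102.1 + 103.0 + 116.8 + 87.2) / 7 = 98.900
bias = 98.900 − 95.7

bias = +3.20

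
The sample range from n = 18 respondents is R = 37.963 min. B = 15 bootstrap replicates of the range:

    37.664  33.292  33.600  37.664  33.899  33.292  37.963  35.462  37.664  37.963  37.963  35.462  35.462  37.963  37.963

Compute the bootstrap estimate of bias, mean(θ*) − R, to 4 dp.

mean(θ*) = (37.664 + 33.292 + 33.600 + 37.664 + 33.899 + 33.292 + 37.963 + 35.462 + 37.664 + 37.963 + 37.963 + 35.462 + 35.462 + 37.963 + 37.963) / 15 = 36.21840
bias = 36.21840 − 37.963

bias = −1.7446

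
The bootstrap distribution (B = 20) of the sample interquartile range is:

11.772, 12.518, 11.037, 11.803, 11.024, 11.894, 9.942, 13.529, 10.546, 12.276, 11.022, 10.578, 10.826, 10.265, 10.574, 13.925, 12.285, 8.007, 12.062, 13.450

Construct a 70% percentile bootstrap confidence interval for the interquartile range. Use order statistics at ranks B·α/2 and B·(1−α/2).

(10.265, 12.518)

Sorted replicates: 8.007, 9.942, 10.265, 10.546, 10.574, 10.578, 10.826, 11.022, 11.024, 11.037, 11.772, 11.803, 11.894, 12.062, 12.276, 12.285, 12.518, 13.450, 13.529, 13.925
α = 0.30; lower rank = 20 × 0.150 = 3; upper rank = 20 × 0.850 = 17.
The 3rd smallest replicate is 10.265; the 17th is 12.518.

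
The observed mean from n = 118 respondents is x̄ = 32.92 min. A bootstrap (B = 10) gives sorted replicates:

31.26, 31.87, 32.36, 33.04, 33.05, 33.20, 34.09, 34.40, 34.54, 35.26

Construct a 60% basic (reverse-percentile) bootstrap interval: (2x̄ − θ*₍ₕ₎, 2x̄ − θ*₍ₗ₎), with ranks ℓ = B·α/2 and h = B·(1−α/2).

Percentile endpoints at ranks 2 and 8: θ*₍2₎ = 31.87, θ*₍8₎ = 34.40.
Basic interval reflects these around x̄:
  lower = 2 × 32.92 − 34.40 = 31.44
  upper = 2 × 32.92 − 31.87 = 33.97

(31.44, 33.97)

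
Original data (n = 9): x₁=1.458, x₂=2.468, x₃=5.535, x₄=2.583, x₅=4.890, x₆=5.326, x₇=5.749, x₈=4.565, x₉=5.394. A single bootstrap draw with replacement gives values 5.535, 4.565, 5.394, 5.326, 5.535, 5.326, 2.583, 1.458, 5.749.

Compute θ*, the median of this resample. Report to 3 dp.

θ* = 5.326

Sorted: 1.458, 2.583, 4.565, 5.326, 5.326, 5.394, 5.535, 5.535, 5.749
Median = middle value = 5.326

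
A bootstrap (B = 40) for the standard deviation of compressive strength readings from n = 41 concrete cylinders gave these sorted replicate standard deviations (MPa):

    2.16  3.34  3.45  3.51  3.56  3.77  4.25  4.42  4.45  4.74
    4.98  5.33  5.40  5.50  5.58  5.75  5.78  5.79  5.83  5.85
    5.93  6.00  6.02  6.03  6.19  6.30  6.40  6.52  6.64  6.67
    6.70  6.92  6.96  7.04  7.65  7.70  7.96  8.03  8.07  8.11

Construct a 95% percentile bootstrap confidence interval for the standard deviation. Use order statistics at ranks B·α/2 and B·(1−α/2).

α = 0.05; lower rank = 40 × 0.025 = 1; upper rank = 40 × 0.975 = 39.
The 1st smallest replicate is 2.16; the 39th is 8.07.

(2.16, 8.07)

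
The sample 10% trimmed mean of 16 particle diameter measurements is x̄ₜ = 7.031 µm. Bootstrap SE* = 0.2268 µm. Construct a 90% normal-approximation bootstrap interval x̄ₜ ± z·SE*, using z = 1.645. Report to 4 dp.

Margin = 1.645 × 0.2268 = 0.37309
Interval: 7.031 ± 0.37309

(6.6579, 7.4041)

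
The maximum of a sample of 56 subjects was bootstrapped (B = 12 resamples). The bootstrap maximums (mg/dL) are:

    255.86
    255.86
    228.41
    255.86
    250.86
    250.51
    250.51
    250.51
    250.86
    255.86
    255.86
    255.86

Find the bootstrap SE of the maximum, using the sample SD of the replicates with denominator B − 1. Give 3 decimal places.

SE* = 7.692

Bootstrap SE is the standard deviation of the 12 replicate maximums.
Mean of replicates: (255.86 + 255.86 + 228.41 + 255.86 + 250.86 + 250.51 + 250.51 + 250.51 + 250.86 + 255.86 + 255.86 + 255.86) / 12 = 3016.8200 / 12 = 251.4017
Sum of squared deviations: (+4.4583)² + (+4.4583)² + (−22.9917)² + (+4.4583)² + (−0.5417)² + (−0.8917)² + (−0.8917)² + (−0.8917)² + (−0.5417)² + (+4.4583)² + (+4.4583)² + (+4.4583)² = 650.8492
Variance = 650.8492 / 11 = 59.1681
SE* = √59.1681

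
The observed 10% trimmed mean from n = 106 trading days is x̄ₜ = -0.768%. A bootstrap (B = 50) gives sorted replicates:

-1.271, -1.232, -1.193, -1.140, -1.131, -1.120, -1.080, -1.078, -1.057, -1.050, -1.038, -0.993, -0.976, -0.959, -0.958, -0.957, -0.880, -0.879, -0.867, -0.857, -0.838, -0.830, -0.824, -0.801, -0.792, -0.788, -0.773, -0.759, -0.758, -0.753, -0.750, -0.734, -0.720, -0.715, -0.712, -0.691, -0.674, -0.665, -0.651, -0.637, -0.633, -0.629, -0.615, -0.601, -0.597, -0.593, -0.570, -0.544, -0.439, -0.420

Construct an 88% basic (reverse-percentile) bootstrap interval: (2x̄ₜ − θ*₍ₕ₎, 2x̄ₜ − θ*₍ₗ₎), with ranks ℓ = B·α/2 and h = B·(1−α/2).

Percentile endpoints at ranks 3 and 47: θ*₍3₎ = -1.193, θ*₍47₎ = -0.570.
Basic interval reflects these around x̄ₜ:
  lower = 2 × -0.768 − -0.570 = -0.966
  upper = 2 × -0.768 − -1.193 = -0.343

(-0.966, -0.343)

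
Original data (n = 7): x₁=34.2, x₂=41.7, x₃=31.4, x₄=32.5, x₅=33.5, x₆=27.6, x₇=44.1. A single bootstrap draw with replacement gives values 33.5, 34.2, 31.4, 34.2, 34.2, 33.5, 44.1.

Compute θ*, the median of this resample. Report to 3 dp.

Sorted: 31.4, 33.5, 33.5, 34.2, 34.2, 34.2, 44.1
Median = middle value = 34.200

θ* = 34.200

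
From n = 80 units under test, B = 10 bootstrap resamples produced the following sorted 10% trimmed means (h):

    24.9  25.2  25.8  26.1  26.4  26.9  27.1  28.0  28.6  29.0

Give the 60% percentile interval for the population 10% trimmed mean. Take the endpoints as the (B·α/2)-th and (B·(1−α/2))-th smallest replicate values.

α = 0.40; lower rank = 10 × 0.200 = 2; upper rank = 10 × 0.800 = 8.
The 2nd smallest replicate is 25.2; the 8th is 28.0.

(25.2, 28.0)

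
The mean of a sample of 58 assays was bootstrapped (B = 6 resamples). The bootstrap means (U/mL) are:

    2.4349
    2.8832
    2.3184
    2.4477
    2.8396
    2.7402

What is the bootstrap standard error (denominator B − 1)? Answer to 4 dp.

SE* = 0.2393

Bootstrap SE is the standard deviation of the 6 replicate means.
Mean of replicates: (2.4349 + 2.8832 + 2.3184 + 2.4477 + 2.8396 + 2.7402) / 6 = 15.66400 / 6 = 2.61067
Sum of squared deviations: (−0.17577)² + (+0.27253)² + (−0.29227)² + (−0.16297)² + (+0.22893)² + (+0.12953)² = 0.28634
Variance = 0.28634 / 5 = 0.05727
SE* = √0.05727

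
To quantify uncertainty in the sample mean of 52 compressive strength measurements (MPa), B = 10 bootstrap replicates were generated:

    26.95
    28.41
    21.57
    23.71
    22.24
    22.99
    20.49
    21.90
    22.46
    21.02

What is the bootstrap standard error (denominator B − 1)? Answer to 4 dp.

SE* = 2.5694

Bootstrap SE is the standard deviation of the 10 replicate means.
Mean of replicates: (26.95 + 28.41 + 21.57 + 23.71 + 22.24 + 22.99 + 20.49 + 21.90 + 22.46 + 21.02) / 10 = 231.74000 / 10 = 23.17400
Sum of squared deviations: (+3.77600)² + (+5.23600)² + (−1.60400)² + (+0.53600)² + (−0.93400)² + (−0.18400)² + (−2.68400)² + (−1.27400)² + (−0.71400)² + (−2.15400)² = 59.41664
Variance = 59.41664 / 9 = 6.60185
SE* = √6.60185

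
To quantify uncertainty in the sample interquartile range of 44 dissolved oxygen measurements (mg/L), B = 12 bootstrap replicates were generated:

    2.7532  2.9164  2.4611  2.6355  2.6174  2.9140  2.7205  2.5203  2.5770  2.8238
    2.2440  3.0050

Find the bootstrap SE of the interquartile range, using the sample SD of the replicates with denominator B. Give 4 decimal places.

Bootstrap SE is the standard deviation of the 12 replicate interquartile ranges.
Mean of replicates: (2.7532 + 2.9164 + 2.4611 + 2.6355 + 2.6174 + 2.9140 + 2.7205 + 2.5203 + 2.5770 + 2.8238 + 2.2440 + 3.0050) / 12 = 32.18820 / 12 = 2.68235
Sum of squared deviations: (+0.07085)² + (+0.23405)² + (−0.22125)² + (−0.04685)² + (−0.06495)² + (+0.23165)² + (+0.03815)² + (−0.16205)² + (−0.10535)² + (+0.14145)² + (−0.43835)² + (+0.32265)² = 0.52390
Variance = 0.52390 / 12 = 0.04366
SE* = √0.04366

SE* = 0.2089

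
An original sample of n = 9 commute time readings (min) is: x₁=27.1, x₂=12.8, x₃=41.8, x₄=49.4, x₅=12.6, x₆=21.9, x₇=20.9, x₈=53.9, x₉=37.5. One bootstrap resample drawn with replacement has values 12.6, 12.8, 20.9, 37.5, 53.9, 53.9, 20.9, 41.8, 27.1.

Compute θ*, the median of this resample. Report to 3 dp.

θ* = 27.100

Sorted: 12.6, 12.8, 20.9, 20.9, 27.1, 37.5, 41.8, 53.9, 53.9
Median = middle value = 27.100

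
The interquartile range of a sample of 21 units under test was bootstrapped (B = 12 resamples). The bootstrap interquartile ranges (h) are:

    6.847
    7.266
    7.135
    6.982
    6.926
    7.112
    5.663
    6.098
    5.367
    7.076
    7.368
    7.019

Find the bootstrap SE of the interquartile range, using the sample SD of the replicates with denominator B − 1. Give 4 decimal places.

SE* = 0.6549

Bootstrap SE is the standard deviation of the 12 replicate interquartile ranges.
Mean of replicates: (6.847 + 7.266 + 7.135 + 6.982 + 6.926 + 7.112 + 5.663 + 6.098 + 5.367 + 7.076 + 7.368 + 7.019) / 12 = 80.85900 / 12 = 6.73825
Sum of squared deviations: (+0.10875)² + (+0.52775)² + (+0.39675)² + (+0.24375)² + (+0.18775)² + (+0.37375)² + (−1.07525)² + (−0.64025)² + (−1.37125)² + (+0.33775)² + (+0.62975)² + (+0.28075)² = 4.71800
Variance = 4.71800 / 11 = 0.42891
SE* = √0.42891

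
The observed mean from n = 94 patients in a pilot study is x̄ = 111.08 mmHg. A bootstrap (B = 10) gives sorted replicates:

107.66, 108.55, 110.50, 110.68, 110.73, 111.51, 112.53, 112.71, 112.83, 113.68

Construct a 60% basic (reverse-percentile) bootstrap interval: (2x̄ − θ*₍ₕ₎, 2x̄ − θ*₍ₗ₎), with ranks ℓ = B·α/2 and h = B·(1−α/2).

Percentile endpoints at ranks 2 and 8: θ*₍2₎ = 108.55, θ*₍8₎ = 112.71.
Basic interval reflects these around x̄:
  lower = 2 × 111.08 − 112.71 = 109.45
  upper = 2 × 111.08 − 108.55 = 113.61

(109.45, 113.61)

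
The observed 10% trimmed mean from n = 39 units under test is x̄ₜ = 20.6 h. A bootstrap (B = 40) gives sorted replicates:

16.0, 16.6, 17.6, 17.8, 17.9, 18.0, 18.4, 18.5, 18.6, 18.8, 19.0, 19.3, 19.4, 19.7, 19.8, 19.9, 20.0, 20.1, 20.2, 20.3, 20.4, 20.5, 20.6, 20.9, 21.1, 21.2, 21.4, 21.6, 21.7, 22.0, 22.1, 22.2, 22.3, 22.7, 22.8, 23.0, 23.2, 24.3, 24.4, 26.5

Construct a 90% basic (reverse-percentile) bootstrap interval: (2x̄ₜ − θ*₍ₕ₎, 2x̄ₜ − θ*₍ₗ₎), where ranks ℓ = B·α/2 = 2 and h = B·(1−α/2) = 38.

Percentile endpoints at ranks 2 and 38: θ*₍2₎ = 16.6, θ*₍38₎ = 24.3.
Basic interval reflects these around x̄ₜ:
  lower = 2 × 20.6 − 24.3 = 16.9
  upper = 2 × 20.6 − 16.6 = 24.6

(16.9, 24.6)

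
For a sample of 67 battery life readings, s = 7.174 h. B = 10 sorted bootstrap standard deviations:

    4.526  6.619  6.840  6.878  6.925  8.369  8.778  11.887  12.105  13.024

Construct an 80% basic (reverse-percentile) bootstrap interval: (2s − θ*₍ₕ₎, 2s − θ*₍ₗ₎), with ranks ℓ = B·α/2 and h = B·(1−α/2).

(2.243, 9.822)

Percentile endpoints at ranks 1 and 9: θ*₍1₎ = 4.526, θ*₍9₎ = 12.105.
Basic interval reflects these around s:
  lower = 2 × 7.174 − 12.105 = 2.243
  upper = 2 × 7.174 − 4.526 = 9.822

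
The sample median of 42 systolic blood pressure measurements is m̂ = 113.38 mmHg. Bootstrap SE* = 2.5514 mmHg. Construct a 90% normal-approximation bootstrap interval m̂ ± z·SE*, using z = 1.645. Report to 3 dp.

Margin = 1.645 × 2.5514 = 4.1971
Interval: 113.38 ± 4.1971

(109.183, 117.577)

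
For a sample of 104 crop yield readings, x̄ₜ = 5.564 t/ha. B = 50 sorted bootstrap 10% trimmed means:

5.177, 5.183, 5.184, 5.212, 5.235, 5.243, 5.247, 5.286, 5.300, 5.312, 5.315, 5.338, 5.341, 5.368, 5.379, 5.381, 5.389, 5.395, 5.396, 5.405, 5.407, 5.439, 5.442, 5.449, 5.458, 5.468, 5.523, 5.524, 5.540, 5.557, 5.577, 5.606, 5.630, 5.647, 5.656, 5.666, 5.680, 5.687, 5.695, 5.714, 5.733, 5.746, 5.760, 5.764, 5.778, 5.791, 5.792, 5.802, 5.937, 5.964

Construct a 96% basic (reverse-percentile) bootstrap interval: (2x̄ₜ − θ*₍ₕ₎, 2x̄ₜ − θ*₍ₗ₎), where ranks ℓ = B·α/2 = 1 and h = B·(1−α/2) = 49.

Percentile endpoints at ranks 1 and 49: θ*₍1₎ = 5.177, θ*₍49₎ = 5.937.
Basic interval reflects these around x̄ₜ:
  lower = 2 × 5.564 − 5.937 = 5.191
  upper = 2 × 5.564 − 5.177 = 5.951

(5.191, 5.951)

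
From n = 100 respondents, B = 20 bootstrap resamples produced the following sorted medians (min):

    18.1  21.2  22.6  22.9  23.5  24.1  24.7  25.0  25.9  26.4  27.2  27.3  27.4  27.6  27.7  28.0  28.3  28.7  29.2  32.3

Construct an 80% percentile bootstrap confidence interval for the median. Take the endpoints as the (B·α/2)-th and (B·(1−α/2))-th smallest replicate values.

(21.2, 28.7)

α = 0.20; lower rank = 20 × 0.100 = 2; upper rank = 20 × 0.900 = 18.
The 2nd smallest replicate is 21.2; the 18th is 28.7.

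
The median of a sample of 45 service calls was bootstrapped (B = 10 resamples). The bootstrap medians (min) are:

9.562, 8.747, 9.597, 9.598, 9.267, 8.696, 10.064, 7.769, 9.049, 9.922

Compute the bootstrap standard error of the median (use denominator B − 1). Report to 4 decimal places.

Bootstrap SE is the standard deviation of the 10 replicate medians.
Mean of replicates: (9.562 + 8.747 + 9.597 + 9.598 + 9.267 + 8.696 + 10.064 + 7.769 + 9.049 + 9.922) / 10 = 92.27100 / 10 = 9.22710
Sum of squared deviations: (+0.33490)² + (−0.48010)² + (+0.36990)² + (+0.37090)² + (+0.03990)² + (−0.53110)² + (+0.83690)² + (−1.45810)² + (−0.17810)² + (+0.69490)² = 4.24177
Variance = 4.24177 / 9 = 0.47131
SE* = √0.47131

SE* = 0.6865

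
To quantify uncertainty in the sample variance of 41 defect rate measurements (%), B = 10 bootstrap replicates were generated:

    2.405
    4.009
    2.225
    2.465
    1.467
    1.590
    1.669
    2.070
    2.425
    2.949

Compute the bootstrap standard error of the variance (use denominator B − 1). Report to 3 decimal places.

SE* = 0.749

Bootstrap SE is the standard deviation of the 10 replicate variances.
Mean of replicates: (2.405 + 4.009 + 2.225 + 2.465 + 1.467 + 1.590 + 1.669 + 2.070 + 2.425 + 2.949) / 10 = 23.2740 / 10 = 2.3274
Sum of squared deviations: (+0.0776)² + (+1.6816)² + (−0.1024)² + (+0.1376)² + (−0.8604)² + (−0.7374)² + (−0.6584)² + (−0.2574)² + (+0.0976)² + (+0.6216)² = 5.0429
Variance = 5.0429 / 9 = 0.5603
SE* = √0.5603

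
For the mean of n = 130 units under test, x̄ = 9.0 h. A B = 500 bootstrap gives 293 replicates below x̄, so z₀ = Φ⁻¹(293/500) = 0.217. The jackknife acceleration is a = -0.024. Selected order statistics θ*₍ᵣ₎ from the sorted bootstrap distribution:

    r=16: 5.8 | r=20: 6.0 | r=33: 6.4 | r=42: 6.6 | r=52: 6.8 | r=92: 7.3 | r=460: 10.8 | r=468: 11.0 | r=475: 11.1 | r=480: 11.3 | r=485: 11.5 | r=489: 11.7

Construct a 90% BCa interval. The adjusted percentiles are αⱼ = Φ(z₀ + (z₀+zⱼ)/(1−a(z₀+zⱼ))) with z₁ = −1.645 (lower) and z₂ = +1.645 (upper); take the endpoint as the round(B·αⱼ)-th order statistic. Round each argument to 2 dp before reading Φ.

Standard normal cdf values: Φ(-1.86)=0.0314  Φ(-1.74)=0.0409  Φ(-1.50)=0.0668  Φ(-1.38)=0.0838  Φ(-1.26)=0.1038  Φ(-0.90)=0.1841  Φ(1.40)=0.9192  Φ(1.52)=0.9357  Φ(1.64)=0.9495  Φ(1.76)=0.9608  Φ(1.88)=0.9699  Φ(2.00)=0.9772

Lower: z₀ + z₁ = 0.217 + (-1.645) = -1.428; 1 − a(z₀+z₁) = 1 − (-0.024)(-1.428) = 0.9657; argument = 0.217 + (-1.428)/0.9657 = -1.2617 → -1.26.
α₁ = Φ(-1.26) = 0.1038; rank = round(500 × 0.1038) = 52; θ*₍52₎ = 6.8.
Upper: z₀ + z₂ = 1.862; 1 − a(z₀+z₂) = 1.0447; argument = 1.9994 → 2.00; α₂ = 0.9772; rank = 489; θ*₍489₎ = 11.7.

(6.8, 11.7)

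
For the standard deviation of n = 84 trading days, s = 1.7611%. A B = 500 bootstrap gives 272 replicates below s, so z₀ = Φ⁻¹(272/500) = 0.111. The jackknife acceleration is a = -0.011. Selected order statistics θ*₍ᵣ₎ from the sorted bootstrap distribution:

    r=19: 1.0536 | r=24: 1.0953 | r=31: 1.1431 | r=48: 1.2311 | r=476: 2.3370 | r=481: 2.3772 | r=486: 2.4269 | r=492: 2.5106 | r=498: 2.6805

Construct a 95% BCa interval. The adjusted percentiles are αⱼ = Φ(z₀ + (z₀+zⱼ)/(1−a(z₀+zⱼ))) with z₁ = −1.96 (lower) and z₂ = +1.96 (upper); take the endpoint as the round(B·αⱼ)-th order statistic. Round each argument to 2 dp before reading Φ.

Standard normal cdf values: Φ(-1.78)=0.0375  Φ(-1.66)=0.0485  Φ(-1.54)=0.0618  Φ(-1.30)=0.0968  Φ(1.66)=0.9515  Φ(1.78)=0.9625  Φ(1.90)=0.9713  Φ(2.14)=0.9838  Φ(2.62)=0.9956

Lower: z₀ + z₁ = 0.111 + (-1.960) = -1.849; 1 − a(z₀+z₁) = 1 − (-0.011)(-1.849) = 0.9797; argument = 0.111 + (-1.849)/0.9797 = -1.7764 → -1.78.
α₁ = Φ(-1.78) = 0.0375; rank = round(500 × 0.0375) = 19; θ*₍19₎ = 1.0536.
Upper: z₀ + z₂ = 2.071; 1 − a(z₀+z₂) = 1.0228; argument = 2.1359 → 2.14; α₂ = 0.9838; rank = 492; θ*₍492₎ = 2.5106.

(1.0536, 2.5106)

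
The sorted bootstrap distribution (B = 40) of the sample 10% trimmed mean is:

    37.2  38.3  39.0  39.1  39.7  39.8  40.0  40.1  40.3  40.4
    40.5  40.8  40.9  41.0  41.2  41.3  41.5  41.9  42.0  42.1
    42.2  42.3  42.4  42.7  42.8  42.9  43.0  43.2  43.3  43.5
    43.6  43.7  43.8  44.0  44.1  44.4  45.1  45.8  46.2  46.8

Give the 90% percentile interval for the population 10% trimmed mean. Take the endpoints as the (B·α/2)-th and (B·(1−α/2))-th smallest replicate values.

(38.3, 45.8)

α = 0.10; lower rank = 40 × 0.050 = 2; upper rank = 40 × 0.950 = 38.
The 2nd smallest replicate is 38.3; the 38th is 45.8.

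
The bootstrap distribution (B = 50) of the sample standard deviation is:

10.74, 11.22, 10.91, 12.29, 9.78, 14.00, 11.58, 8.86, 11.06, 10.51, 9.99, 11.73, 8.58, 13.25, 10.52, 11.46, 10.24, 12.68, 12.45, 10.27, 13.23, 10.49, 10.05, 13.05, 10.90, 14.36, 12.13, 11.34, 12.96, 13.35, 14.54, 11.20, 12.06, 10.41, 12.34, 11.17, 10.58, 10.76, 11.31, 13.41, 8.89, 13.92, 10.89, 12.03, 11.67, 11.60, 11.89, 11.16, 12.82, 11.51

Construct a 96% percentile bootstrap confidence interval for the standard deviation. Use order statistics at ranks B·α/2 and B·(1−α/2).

Sorted replicates: 8.58, 8.86, 8.89, 9.78, 9.99, 10.05, 10.24, 10.27, 10.41, 10.49, 10.51, 10.52, 10.58, 10.74, 10.76, 10.89, 10.90, 10.91, 11.06, 11.16, 11.17, 11.20, 11.22, 11.31, 11.34, 11.46, 11.51, 11.58, 11.60, 11.67, 11.73, 11.89, 12.03, 12.06, 12.13, 12.29, 12.34, 12.45, 12.68, 12.82, 12.96, 13.05, 13.23, 13.25, 13.35, 13.41, 13.92, 14.00, 14.36, 14.54
α = 0.04; lower rank = 50 × 0.020 = 1; upper rank = 50 × 0.980 = 49.
The 1st smallest replicate is 8.58; the 49th is 14.36.

(8.58, 14.36)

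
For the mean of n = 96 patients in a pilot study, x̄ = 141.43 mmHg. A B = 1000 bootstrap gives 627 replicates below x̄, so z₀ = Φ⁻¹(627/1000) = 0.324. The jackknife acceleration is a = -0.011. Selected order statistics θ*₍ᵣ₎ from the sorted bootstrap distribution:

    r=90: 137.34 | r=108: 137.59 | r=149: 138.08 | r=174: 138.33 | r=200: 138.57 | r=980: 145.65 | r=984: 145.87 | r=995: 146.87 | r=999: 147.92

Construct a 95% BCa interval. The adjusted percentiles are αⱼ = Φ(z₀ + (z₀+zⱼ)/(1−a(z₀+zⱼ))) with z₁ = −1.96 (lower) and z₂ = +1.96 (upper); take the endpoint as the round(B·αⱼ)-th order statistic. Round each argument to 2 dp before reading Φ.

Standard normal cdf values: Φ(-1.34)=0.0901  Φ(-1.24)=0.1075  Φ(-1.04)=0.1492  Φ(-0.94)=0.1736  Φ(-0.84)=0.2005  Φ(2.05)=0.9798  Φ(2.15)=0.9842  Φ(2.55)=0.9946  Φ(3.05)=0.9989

Lower: z₀ + z₁ = 0.324 + (-1.960) = -1.636; 1 − a(z₀+z₁) = 1 − (-0.011)(-1.636) = 0.9820; argument = 0.324 + (-1.636)/0.9820 = -1.3420 → -1.34.
α₁ = Φ(-1.34) = 0.0901; rank = round(1000 × 0.0901) = 90; θ*₍90₎ = 137.34.
Upper: z₀ + z₂ = 2.284; 1 − a(z₀+z₂) = 1.0251; argument = 2.5520 → 2.55; α₂ = 0.9946; rank = 995; θ*₍995₎ = 146.87.

(137.34, 146.87)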